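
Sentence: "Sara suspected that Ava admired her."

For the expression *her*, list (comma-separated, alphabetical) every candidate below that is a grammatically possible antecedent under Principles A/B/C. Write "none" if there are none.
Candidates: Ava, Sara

Sara

*her* is a pronoun; Principle B requires it to be free in its binding domain — the clause headed by 'admired'.
— Ava: subject of the clause headed by 'admired'; c-commands the pronoun within its binding domain — blocked (Principle B).
— Sara: subject of the matrix clause; c-commands the pronoun but lies outside its binding domain — allowed.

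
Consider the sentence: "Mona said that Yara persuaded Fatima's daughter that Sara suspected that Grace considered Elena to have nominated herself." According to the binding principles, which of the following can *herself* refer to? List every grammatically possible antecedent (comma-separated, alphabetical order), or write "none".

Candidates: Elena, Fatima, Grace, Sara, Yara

*herself* is a reflexive; Principle A requires it to be bound within its binding domain — the clause headed by 'nominated'.
— Elena: subject of the clause headed by 'nominated'; c-commands the reflexive within its binding domain — allowed (Principle A).
— Fatima: possessor inside the object DP of the clause headed by 'persuaded'; does not c-command the reflexive — cannot bind it (Principle A).
— Grace: subject of the clause headed by 'considered'; c-commands the reflexive but lies outside its binding domain — cannot bind it (Principle A).
— Sara: subject of the clause headed by 'suspected'; c-commands the reflexive but lies outside its binding domain — cannot bind it (Principle A).
— Yara: subject of the clause headed by 'persuaded'; c-commands the reflexive but lies outside its binding domain — cannot bind it (Principle A).

Elena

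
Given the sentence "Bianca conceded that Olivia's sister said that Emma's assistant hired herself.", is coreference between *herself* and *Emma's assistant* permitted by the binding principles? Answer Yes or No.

*herself* is a reflexive; Principle A requires it to be bound within its binding domain — the clause headed by 'hired'.
— Emma's assistant: subject of the clause headed by 'hired'; c-commands the reflexive within its binding domain — allowed (Principle A).

Yes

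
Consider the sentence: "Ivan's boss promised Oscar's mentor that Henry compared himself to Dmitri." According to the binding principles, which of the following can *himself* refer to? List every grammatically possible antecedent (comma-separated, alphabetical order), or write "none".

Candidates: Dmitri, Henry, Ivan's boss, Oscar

Henry

*himself* is a reflexive; Principle A requires it to be bound within its binding domain — the clause headed by 'compared'.
— Dmitri: second object of the clause headed by 'compared'; does not c-command the reflexive — cannot bind it (Principle A).
— Henry: subject of the clause headed by 'compared'; c-commands the reflexive within its binding domain — allowed (Principle A).
— Ivan's boss: subject of the matrix clause; c-commands the reflexive but lies outside its binding domain — cannot bind it (Principle A).
— Oscar: possessor inside the object DP of the matrix clause; does not c-command the reflexive — cannot bind it (Principle A).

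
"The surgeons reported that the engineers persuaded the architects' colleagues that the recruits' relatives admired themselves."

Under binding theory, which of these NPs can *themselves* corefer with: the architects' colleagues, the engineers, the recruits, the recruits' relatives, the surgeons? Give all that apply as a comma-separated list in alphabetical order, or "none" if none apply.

*themselves* is a reflexive; Principle A requires it to be bound within its binding domain — the clause headed by 'admired'.
— the architects' colleagues: object of the clause headed by 'persuaded'; c-commands the reflexive but lies outside its binding domain — cannot bind it (Principle A).
— the engineers: subject of the clause headed by 'persuaded'; c-commands the reflexive but lies outside its binding domain — cannot bind it (Principle A).
— the recruits: possessor inside the subject DP of the clause headed by 'admired'; does not c-command the reflexive — cannot bind it (Principle A).
— the recruits' relatives: subject of the clause headed by 'admired'; c-commands the reflexive within its binding domain — allowed (Principle A).
— the surgeons: subject of the matrix clause; c-commands the reflexive but lies outside its binding domain — cannot bind it (Principle A).

the recruits' relatives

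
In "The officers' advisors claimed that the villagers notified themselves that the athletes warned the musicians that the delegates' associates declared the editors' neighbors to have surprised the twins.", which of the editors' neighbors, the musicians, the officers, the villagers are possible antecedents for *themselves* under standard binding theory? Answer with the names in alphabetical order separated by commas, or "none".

*themselves* is a reflexive; Principle A requires it to be bound within its binding domain — the clause headed by 'notified'.
— the editors' neighbors: subject of the clause headed by 'surprised'; does not c-command the reflexive — cannot bind it (Principle A).
— the musicians: object of the clause headed by 'warned'; does not c-command the reflexive — cannot bind it (Principle A).
— the officers: possessor inside the subject DP of the matrix clause; does not c-command the reflexive — cannot bind it (Principle A).
— the villagers: subject of the clause headed by 'notified'; c-commands the reflexive within its binding domain — allowed (Principle A).

the villagers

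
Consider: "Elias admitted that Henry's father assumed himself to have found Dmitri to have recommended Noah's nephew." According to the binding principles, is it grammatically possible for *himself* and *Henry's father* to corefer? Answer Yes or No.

Yes

*himself* is a reflexive; Principle A requires it to be bound within its binding domain — the clause headed by 'assumed'.
— Henry's father: subject of the clause headed by 'assumed'; c-commands the reflexive within its binding domain — allowed (Principle A).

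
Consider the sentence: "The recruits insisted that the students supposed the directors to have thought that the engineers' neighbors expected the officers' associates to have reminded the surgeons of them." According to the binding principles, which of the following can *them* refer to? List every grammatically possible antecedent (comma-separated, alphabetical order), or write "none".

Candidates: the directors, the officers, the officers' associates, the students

the directors, the officers, the students

*them* is a pronoun; Principle B requires it to be free in its binding domain — the clause headed by 'reminded'.
— the directors: subject of the clause headed by 'thought'; c-commands the pronoun but lies outside its binding domain — allowed.
— the officers: possessor inside the subject DP of the clause headed by 'reminded'; does not c-command the pronoun — Principle B does not apply; allowed.
— the officers' associates: subject of the clause headed by 'reminded'; c-commands the pronoun within its binding domain — blocked (Principle B).
— the students: subject of the clause headed by 'supposed'; c-commands the pronoun but lies outside its binding domain — allowed.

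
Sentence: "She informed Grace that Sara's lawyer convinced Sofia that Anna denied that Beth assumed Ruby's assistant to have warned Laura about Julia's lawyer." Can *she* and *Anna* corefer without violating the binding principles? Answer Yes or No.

No

*Anna* is an R-expression; Principle C requires it to be free (not bound by any c-commanding expression).
— she: subject of the matrix clause; the pronoun c-commands the R-expression — coreference blocked (Principle C).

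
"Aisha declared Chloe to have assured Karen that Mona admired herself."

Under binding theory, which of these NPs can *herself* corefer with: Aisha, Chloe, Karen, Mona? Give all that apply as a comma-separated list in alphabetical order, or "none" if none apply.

Mona

*herself* is a reflexive; Principle A requires it to be bound within its binding domain — the clause headed by 'admired'.
— Aisha: subject of the matrix clause; c-commands the reflexive but lies outside its binding domain — cannot bind it (Principle A).
— Chloe: subject of the clause headed by 'assured'; c-commands the reflexive but lies outside its binding domain — cannot bind it (Principle A).
— Karen: object of the clause headed by 'assured'; c-commands the reflexive but lies outside its binding domain — cannot bind it (Principle A).
— Mona: subject of the clause headed by 'admired'; c-commands the reflexive within its binding domain — allowed (Principle A).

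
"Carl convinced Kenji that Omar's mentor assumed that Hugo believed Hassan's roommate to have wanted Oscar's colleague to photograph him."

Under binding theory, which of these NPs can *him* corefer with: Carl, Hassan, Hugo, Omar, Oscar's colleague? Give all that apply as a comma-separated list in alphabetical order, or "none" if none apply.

*him* is a pronoun; Principle B requires it to be free in its binding domain — the clause headed by 'photograph'.
— Carl: subject of the matrix clause; c-commands the pronoun but lies outside its binding domain — allowed.
— Hassan: possessor inside the subject DP of the clause headed by 'wanted'; does not c-command the pronoun — Principle B does not apply; allowed.
— Hugo: subject of the clause headed by 'believed'; c-commands the pronoun but lies outside its binding domain — allowed.
— Omar: possessor inside the subject DP of the clause headed by 'assumed'; does not c-command the pronoun — Principle B does not apply; allowed.
— Oscar's colleague: subject of the clause headed by 'photograph'; c-commands the pronoun within its binding domain — blocked (Principle B).

Carl, Hassan, Hugo, Omar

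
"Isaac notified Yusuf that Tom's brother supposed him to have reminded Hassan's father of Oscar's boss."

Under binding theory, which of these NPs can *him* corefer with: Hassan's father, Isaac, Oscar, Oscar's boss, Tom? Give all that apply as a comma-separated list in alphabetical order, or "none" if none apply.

Isaac, Tom

*him* is a pronoun; Principle B requires it to be free in its binding domain — the clause headed by 'supposed'.
— Hassan's father: object of the clause headed by 'reminded'; is c-commanded by the pronoun; coreference would bind this R-expression — blocked (Principle C).
— Isaac: subject of the matrix clause; c-commands the pronoun but lies outside its binding domain — allowed.
— Oscar: possessor inside the second object DP of the clause headed by 'reminded'; is c-commanded by the pronoun; coreference would bind this R-expression — blocked (Principle C).
— Oscar's boss: second object of the clause headed by 'reminded'; is c-commanded by the pronoun; coreference would bind this R-expression — blocked (Principle C).
— Tom: possessor inside the subject DP of the clause headed by 'supposed'; does not c-command the pronoun — Principle B does not apply; allowed.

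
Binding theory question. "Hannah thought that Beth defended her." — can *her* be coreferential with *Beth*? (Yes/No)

*her* is a pronoun; Principle B requires it to be free in its binding domain — the clause headed by 'defended'.
— Beth: subject of the clause headed by 'defended'; c-commands the pronoun within its binding domain — blocked (Principle B).

No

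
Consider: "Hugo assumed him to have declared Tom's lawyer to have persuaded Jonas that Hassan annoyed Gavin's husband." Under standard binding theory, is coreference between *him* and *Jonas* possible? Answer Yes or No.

*Jonas* is an R-expression; Principle C requires it to be free (not bound by any c-commanding expression).
— him: subject of the clause headed by 'declared'; the pronoun c-commands the R-expression — coreference blocked (Principle C).

No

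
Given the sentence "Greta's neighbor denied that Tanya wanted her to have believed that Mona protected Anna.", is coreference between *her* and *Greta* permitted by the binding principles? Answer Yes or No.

Yes

*her* is a pronoun; Principle B requires it to be free in its binding domain — the clause headed by 'wanted'.
— Greta: possessor inside the subject DP of the matrix clause; does not c-command the pronoun — Principle B does not apply; allowed.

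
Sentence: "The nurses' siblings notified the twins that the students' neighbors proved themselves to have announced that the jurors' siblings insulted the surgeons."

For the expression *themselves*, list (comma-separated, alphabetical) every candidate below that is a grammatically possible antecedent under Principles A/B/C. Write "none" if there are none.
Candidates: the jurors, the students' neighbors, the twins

the students' neighbors

*themselves* is a reflexive; Principle A requires it to be bound within its binding domain — the clause headed by 'proved'.
— the jurors: possessor inside the subject DP of the clause headed by 'insulted'; does not c-command the reflexive — cannot bind it (Principle A).
— the students' neighbors: subject of the clause headed by 'proved'; c-commands the reflexive within its binding domain — allowed (Principle A).
— the twins: object of the matrix clause; c-commands the reflexive but lies outside its binding domain — cannot bind it (Principle A).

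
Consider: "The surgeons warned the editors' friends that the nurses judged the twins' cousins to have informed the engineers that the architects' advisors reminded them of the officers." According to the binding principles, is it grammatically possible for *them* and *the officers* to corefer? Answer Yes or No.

No

*them* is a pronoun; Principle B requires it to be free in its binding domain — the clause headed by 'reminded'.
— the officers: second object of the clause headed by 'reminded'; is c-commanded by the pronoun; coreference would bind this R-expression — blocked (Principle C).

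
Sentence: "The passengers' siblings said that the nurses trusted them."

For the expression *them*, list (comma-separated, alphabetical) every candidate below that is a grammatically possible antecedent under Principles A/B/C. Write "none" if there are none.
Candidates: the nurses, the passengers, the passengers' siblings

*them* is a pronoun; Principle B requires it to be free in its binding domain — the clause headed by 'trusted'.
— the nurses: subject of the clause headed by 'trusted'; c-commands the pronoun within its binding domain — blocked (Principle B).
— the passengers: possessor inside the subject DP of the matrix clause; does not c-command the pronoun — Principle B does not apply; allowed.
— the passengers' siblings: subject of the matrix clause; c-commands the pronoun but lies outside its binding domain — allowed.

the passengers, the passengers' siblings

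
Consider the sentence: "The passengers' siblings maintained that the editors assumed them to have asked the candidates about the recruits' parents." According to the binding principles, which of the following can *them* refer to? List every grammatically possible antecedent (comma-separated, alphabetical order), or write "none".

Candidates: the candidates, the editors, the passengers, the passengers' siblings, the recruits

*them* is a pronoun; Principle B requires it to be free in its binding domain — the clause headed by 'assumed'.
— the candidates: object of the clause headed by 'asked'; is c-commanded by the pronoun; coreference would bind this R-expression — blocked (Principle C).
— the editors: subject of the clause headed by 'assumed'; c-commands the pronoun within its binding domain — blocked (Principle B).
— the passengers: possessor inside the subject DP of the matrix clause; does not c-command the pronoun — Principle B does not apply; allowed.
— the passengers' siblings: subject of the matrix clause; c-commands the pronoun but lies outside its binding domain — allowed.
— the recruits: possessor inside the second object DP of the clause headed by 'asked'; is c-commanded by the pronoun; coreference would bind this R-expression — blocked (Principle C).

the passengers, the passengers' siblings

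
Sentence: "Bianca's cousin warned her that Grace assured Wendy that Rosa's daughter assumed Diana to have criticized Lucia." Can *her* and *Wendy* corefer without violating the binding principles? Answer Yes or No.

No

*Wendy* is an R-expression; Principle C requires it to be free (not bound by any c-commanding expression).
— her: object of the matrix clause; the pronoun c-commands the R-expression — coreference blocked (Principle C).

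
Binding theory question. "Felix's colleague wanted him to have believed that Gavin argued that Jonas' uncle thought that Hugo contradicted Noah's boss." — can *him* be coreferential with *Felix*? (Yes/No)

Yes

*him* is a pronoun; Principle B requires it to be free in its binding domain — the matrix clause.
— Felix: possessor inside the subject DP of the matrix clause; does not c-command the pronoun — Principle B does not apply; allowed.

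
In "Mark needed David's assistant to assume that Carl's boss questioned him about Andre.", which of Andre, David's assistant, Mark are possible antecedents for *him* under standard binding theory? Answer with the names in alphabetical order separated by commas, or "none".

*him* is a pronoun; Principle B requires it to be free in its binding domain — the clause headed by 'questioned'.
— Andre: second object of the clause headed by 'questioned'; is c-commanded by the pronoun; coreference would bind this R-expression — blocked (Principle C).
— David's assistant: subject of the clause headed by 'assume'; c-commands the pronoun but lies outside its binding domain — allowed.
— Mark: subject of the matrix clause; c-commands the pronoun but lies outside its binding domain — allowed.

David's assistant, Mark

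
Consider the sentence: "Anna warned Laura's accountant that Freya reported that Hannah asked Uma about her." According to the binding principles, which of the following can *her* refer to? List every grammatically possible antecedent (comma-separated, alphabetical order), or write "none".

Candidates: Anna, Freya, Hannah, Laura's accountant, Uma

*her* is a pronoun; Principle B requires it to be free in its binding domain — the clause headed by 'asked'.
— Anna: subject of the matrix clause; c-commands the pronoun but lies outside its binding domain — allowed.
— Freya: subject of the clause headed by 'reported'; c-commands the pronoun but lies outside its binding domain — allowed.
— Hannah: subject of the clause headed by 'asked'; c-commands the pronoun within its binding domain — blocked (Principle B).
— Laura's accountant: object of the matrix clause; c-commands the pronoun but lies outside its binding domain — allowed.
— Uma: object of the clause headed by 'asked'; c-commands the pronoun within its binding domain — blocked (Principle B).

Anna, Freya, Laura's accountant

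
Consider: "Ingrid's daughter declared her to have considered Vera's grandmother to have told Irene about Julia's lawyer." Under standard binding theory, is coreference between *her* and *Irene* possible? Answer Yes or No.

No

*Irene* is an R-expression; Principle C requires it to be free (not bound by any c-commanding expression).
— her: subject of the clause headed by 'considered'; the pronoun c-commands the R-expression — coreference blocked (Principle C).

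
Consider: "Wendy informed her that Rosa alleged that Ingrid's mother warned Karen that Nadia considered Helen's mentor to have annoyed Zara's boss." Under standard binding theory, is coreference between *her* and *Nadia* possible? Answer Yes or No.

No

*Nadia* is an R-expression; Principle C requires it to be free (not bound by any c-commanding expression).
— her: object of the matrix clause; the pronoun c-commands the R-expression — coreference blocked (Principle C).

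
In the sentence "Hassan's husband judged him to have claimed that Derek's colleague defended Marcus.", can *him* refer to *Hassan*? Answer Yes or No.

*him* is a pronoun; Principle B requires it to be free in its binding domain — the matrix clause.
— Hassan: possessor inside the subject DP of the matrix clause; does not c-command the pronoun — Principle B does not apply; allowed.

Yes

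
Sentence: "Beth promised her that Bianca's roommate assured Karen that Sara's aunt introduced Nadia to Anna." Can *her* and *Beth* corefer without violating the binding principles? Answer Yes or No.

No

*Beth* is an R-expression; Principle C requires it to be free (not bound by any c-commanding expression).
— her: object of the matrix clause; the R-expression locally c-commands the pronoun — coreference blocked (Principle B on the pronoun).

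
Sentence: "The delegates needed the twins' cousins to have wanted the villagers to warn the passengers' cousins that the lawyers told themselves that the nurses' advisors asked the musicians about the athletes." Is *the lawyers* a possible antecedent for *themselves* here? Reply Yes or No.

*themselves* is a reflexive; Principle A requires it to be bound within its binding domain — the clause headed by 'told'.
— the lawyers: subject of the clause headed by 'told'; c-commands the reflexive within its binding domain — allowed (Principle A).

Yes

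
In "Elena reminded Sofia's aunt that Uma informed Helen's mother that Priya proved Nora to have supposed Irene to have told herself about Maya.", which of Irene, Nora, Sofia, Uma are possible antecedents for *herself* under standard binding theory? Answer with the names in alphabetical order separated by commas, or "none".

*herself* is a reflexive; Principle A requires it to be bound within its binding domain — the clause headed by 'told'.
— Irene: subject of the clause headed by 'told'; c-commands the reflexive within its binding domain — allowed (Principle A).
— Nora: subject of the clause headed by 'supposed'; c-commands the reflexive but lies outside its binding domain — cannot bind it (Principle A).
— Sofia: possessor inside the object DP of the matrix clause; does not c-command the reflexive — cannot bind it (Principle A).
— Uma: subject of the clause headed by 'informed'; c-commands the reflexive but lies outside its binding domain — cannot bind it (Principle A).

Irene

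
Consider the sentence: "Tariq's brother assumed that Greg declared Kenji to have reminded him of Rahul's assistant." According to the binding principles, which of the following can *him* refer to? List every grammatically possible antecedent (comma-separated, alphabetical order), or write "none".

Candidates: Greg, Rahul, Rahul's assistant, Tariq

*him* is a pronoun; Principle B requires it to be free in its binding domain — the clause headed by 'reminded'.
— Greg: subject of the clause headed by 'declared'; c-commands the pronoun but lies outside its binding domain — allowed.
— Rahul: possessor inside the second object DP of the clause headed by 'reminded'; is c-commanded by the pronoun; coreference would bind this R-expression — blocked (Principle C).
— Rahul's assistant: second object of the clause headed by 'reminded'; is c-commanded by the pronoun; coreference would bind this R-expression — blocked (Principle C).
— Tariq: possessor inside the subject DP of the matrix clause; does not c-command the pronoun — Principle B does not apply; allowed.

Greg, Tariq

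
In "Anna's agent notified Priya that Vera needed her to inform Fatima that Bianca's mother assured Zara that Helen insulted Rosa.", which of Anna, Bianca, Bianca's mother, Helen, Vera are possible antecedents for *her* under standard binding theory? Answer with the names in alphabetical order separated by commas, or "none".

Anna

*her* is a pronoun; Principle B requires it to be free in its binding domain — the clause headed by 'needed'.
— Anna: possessor inside the subject DP of the matrix clause; does not c-command the pronoun — Principle B does not apply; allowed.
— Bianca: possessor inside the subject DP of the clause headed by 'assured'; is c-commanded by the pronoun; coreference would bind this R-expression — blocked (Principle C).
— Bianca's mother: subject of the clause headed by 'assured'; is c-commanded by the pronoun; coreference would bind this R-expression — blocked (Principle C).
— Helen: subject of the clause headed by 'insulted'; is c-commanded by the pronoun; coreference would bind this R-expression — blocked (Principle C).
— Vera: subject of the clause headed by 'needed'; c-commands the pronoun within its binding domain — blocked (Principle B).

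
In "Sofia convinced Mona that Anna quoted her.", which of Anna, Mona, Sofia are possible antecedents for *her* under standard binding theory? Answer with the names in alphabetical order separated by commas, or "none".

Mona, Sofia

*her* is a pronoun; Principle B requires it to be free in its binding domain — the clause headed by 'quoted'.
— Anna: subject of the clause headed by 'quoted'; c-commands the pronoun within its binding domain — blocked (Principle B).
— Mona: object of the matrix clause; c-commands the pronoun but lies outside its binding domain — allowed.
— Sofia: subject of the matrix clause; c-commands the pronoun but lies outside its binding domain — allowed.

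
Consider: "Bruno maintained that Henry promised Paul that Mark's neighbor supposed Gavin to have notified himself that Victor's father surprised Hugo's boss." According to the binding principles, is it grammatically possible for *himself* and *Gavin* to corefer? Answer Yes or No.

Yes

*himself* is a reflexive; Principle A requires it to be bound within its binding domain — the clause headed by 'notified'.
— Gavin: subject of the clause headed by 'notified'; c-commands the reflexive within its binding domain — allowed (Principle A).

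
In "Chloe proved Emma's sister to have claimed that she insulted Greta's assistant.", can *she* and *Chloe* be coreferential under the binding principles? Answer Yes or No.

Yes

*Chloe* is an R-expression; Principle C requires it to be free (not bound by any c-commanding expression).
— she: subject of the clause headed by 'insulted'; the pronoun does not c-command the R-expression — coreference allowed.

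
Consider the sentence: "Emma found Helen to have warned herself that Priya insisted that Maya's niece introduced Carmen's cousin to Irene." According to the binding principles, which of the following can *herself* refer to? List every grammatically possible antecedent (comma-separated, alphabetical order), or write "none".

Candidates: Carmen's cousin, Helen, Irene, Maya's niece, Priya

Helen

*herself* is a reflexive; Principle A requires it to be bound within its binding domain — the clause headed by 'warned'.
— Carmen's cousin: object of the clause headed by 'introduced'; does not c-command the reflexive — cannot bind it (Principle A).
— Helen: subject of the clause headed by 'warned'; c-commands the reflexive within its binding domain — allowed (Principle A).
— Irene: second object of the clause headed by 'introduced'; does not c-command the reflexive — cannot bind it (Principle A).
— Maya's niece: subject of the clause headed by 'introduced'; does not c-command the reflexive — cannot bind it (Principle A).
— Priya: subject of the clause headed by 'insisted'; does not c-command the reflexive — cannot bind it (Principle A).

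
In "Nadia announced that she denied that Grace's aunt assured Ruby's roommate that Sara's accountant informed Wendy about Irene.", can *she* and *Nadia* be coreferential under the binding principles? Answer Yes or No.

Yes

*Nadia* is an R-expression; Principle C requires it to be free (not bound by any c-commanding expression).
— she: subject of the clause headed by 'denied'; the pronoun does not c-command the R-expression — coreference allowed.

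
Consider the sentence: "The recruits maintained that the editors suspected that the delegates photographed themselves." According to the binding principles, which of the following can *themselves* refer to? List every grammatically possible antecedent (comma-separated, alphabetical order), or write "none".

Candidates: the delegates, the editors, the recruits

the delegates

*themselves* is a reflexive; Principle A requires it to be bound within its binding domain — the clause headed by 'photographed'.
— the delegates: subject of the clause headed by 'photographed'; c-commands the reflexive within its binding domain — allowed (Principle A).
— the editors: subject of the clause headed by 'suspected'; c-commands the reflexive but lies outside its binding domain — cannot bind it (Principle A).
— the recruits: subject of the matrix clause; c-commands the reflexive but lies outside its binding domain — cannot bind it (Principle A).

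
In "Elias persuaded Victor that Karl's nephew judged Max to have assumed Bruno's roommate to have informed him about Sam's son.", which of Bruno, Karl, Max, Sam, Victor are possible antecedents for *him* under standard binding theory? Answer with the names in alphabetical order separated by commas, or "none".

*him* is a pronoun; Principle B requires it to be free in its binding domain — the clause headed by 'informed'.
— Bruno: possessor inside the subject DP of the clause headed by 'informed'; does not c-command the pronoun — Principle B does not apply; allowed.
— Karl: possessor inside the subject DP of the clause headed by 'judged'; does not c-command the pronoun — Principle B does not apply; allowed.
— Max: subject of the clause headed by 'assumed'; c-commands the pronoun but lies outside its binding domain — allowed.
— Sam: possessor inside the second object DP of the clause headed by 'informed'; is c-commanded by the pronoun; coreference would bind this R-expression — blocked (Principle C).
— Victor: object of the matrix clause; c-commands the pronoun but lies outside its binding domain — allowed.

Bruno, Karl, Max, Victor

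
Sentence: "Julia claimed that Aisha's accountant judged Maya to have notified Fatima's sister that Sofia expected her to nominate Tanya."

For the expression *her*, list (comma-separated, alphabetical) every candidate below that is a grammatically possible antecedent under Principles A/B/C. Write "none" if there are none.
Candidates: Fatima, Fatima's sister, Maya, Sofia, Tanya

Fatima, Fatima's sister, Maya

*her* is a pronoun; Principle B requires it to be free in its binding domain — the clause headed by 'expected'.
— Fatima: possessor inside the object DP of the clause headed by 'notified'; does not c-command the pronoun — Principle B does not apply; allowed.
— Fatima's sister: object of the clause headed by 'notified'; c-commands the pronoun but lies outside its binding domain — allowed.
— Maya: subject of the clause headed by 'notified'; c-commands the pronoun but lies outside its binding domain — allowed.
— Sofia: subject of the clause headed by 'expected'; c-commands the pronoun within its binding domain — blocked (Principle B).
— Tanya: object of the clause headed by 'nominate'; is c-commanded by the pronoun; coreference would bind this R-expression — blocked (Principle C).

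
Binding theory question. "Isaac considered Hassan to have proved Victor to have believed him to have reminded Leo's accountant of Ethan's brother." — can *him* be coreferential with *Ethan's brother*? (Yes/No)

*him* is a pronoun; Principle B requires it to be free in its binding domain — the clause headed by 'believed'.
— Ethan's brother: second object of the clause headed by 'reminded'; is c-commanded by the pronoun; coreference would bind this R-expression — blocked (Principle C).

No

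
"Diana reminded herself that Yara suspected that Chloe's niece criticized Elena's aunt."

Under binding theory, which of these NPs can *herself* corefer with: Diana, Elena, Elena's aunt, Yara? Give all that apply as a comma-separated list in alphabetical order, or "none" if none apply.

Diana

*herself* is a reflexive; Principle A requires it to be bound within its binding domain — the matrix clause.
— Diana: subject of the matrix clause; c-commands the reflexive within its binding domain — allowed (Principle A).
— Elena: possessor inside the object DP of the clause headed by 'criticized'; does not c-command the reflexive — cannot bind it (Principle A).
— Elena's aunt: object of the clause headed by 'criticized'; does not c-command the reflexive — cannot bind it (Principle A).
— Yara: subject of the clause headed by 'suspected'; does not c-command the reflexive — cannot bind it (Principle A).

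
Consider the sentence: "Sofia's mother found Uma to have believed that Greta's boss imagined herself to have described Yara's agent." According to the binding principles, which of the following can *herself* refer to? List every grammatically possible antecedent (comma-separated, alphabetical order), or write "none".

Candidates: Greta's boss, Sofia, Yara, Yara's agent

Greta's boss

*herself* is a reflexive; Principle A requires it to be bound within its binding domain — the clause headed by 'imagined'.
— Greta's boss: subject of the clause headed by 'imagined'; c-commands the reflexive within its binding domain — allowed (Principle A).
— Sofia: possessor inside the subject DP of the matrix clause; does not c-command the reflexive — cannot bind it (Principle A).
— Yara: possessor inside the object DP of the clause headed by 'described'; does not c-command the reflexive — cannot bind it (Principle A).
— Yara's agent: object of the clause headed by 'described'; does not c-command the reflexive — cannot bind it (Principle A).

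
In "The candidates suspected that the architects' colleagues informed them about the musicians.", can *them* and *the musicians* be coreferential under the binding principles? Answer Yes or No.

No

*the musicians* is an R-expression; Principle C requires it to be free (not bound by any c-commanding expression).
— them: object of the clause headed by 'informed'; the pronoun c-commands the R-expression — coreference blocked (Principle C).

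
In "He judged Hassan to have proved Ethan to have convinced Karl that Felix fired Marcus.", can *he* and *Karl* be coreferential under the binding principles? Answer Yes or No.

No

*Karl* is an R-expression; Principle C requires it to be free (not bound by any c-commanding expression).
— he: subject of the matrix clause; the pronoun c-commands the R-expression — coreference blocked (Principle C).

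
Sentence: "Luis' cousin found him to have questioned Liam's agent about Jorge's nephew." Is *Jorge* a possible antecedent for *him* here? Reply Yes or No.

*him* is a pronoun; Principle B requires it to be free in its binding domain — the matrix clause.
— Jorge: possessor inside the second object DP of the clause headed by 'questioned'; is c-commanded by the pronoun; coreference would bind this R-expression — blocked (Principle C).

No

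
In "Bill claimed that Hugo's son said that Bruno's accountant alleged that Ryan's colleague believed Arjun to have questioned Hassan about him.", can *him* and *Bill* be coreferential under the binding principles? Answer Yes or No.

*Bill* is an R-expression; Principle C requires it to be free (not bound by any c-commanding expression).
— him: second object of the clause headed by 'questioned'; the pronoun does not c-command the R-expression — coreference allowed.

Yes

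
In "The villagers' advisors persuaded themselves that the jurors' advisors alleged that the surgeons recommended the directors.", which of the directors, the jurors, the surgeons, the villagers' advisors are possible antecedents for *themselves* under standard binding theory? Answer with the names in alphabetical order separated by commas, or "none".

the villagers' advisors

*themselves* is a reflexive; Principle A requires it to be bound within its binding domain — the matrix clause.
— the directors: object of the clause headed by 'recommended'; does not c-command the reflexive — cannot bind it (Principle A).
— the jurors: possessor inside the subject DP of the clause headed by 'alleged'; does not c-command the reflexive — cannot bind it (Principle A).
— the surgeons: subject of the clause headed by 'recommended'; does not c-command the reflexive — cannot bind it (Principle A).
— the villagers' advisors: subject of the matrix clause; c-commands the reflexive within its binding domain — allowed (Principle A).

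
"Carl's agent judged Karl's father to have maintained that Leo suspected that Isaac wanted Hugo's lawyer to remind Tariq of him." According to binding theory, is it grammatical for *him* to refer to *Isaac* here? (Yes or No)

*Isaac* is an R-expression; Principle C requires it to be free (not bound by any c-commanding expression).
— him: second object of the clause headed by 'remind'; the pronoun does not c-command the R-expression — coreference allowed.

Yes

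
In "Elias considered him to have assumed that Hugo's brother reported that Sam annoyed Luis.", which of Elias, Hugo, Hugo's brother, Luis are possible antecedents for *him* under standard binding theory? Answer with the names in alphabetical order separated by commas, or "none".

*him* is a pronoun; Principle B requires it to be free in its binding domain — the matrix clause.
— Elias: subject of the matrix clause; c-commands the pronoun within its binding domain — blocked (Principle B).
— Hugo: possessor inside the subject DP of the clause headed by 'reported'; is c-commanded by the pronoun; coreference would bind this R-expression — blocked (Principle C).
— Hugo's brother: subject of the clause headed by 'reported'; is c-commanded by the pronoun; coreference would bind this R-expression — blocked (Principle C).
— Luis: object of the clause headed by 'annoyed'; is c-commanded by the pronoun; coreference would bind this R-expression — blocked (Principle C).

none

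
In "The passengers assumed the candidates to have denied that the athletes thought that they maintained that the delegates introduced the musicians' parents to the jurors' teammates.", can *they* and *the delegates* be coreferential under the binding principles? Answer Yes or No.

No

*the delegates* is an R-expression; Principle C requires it to be free (not bound by any c-commanding expression).
— they: subject of the clause headed by 'maintained'; the pronoun c-commands the R-expression — coreference blocked (Principle C).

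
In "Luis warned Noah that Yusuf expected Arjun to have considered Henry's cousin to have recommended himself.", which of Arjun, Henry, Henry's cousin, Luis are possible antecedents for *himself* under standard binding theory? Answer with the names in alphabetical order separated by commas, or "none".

*himself* is a reflexive; Principle A requires it to be bound within its binding domain — the clause headed by 'recommended'.
— Arjun: subject of the clause headed by 'considered'; c-commands the reflexive but lies outside its binding domain — cannot bind it (Principle A).
— Henry: possessor inside the subject DP of the clause headed by 'recommended'; does not c-command the reflexive — cannot bind it (Principle A).
— Henry's cousin: subject of the clause headed by 'recommended'; c-commands the reflexive within its binding domain — allowed (Principle A).
— Luis: subject of the matrix clause; c-commands the reflexive but lies outside its binding domain — cannot bind it (Principle A).

Henry's cousin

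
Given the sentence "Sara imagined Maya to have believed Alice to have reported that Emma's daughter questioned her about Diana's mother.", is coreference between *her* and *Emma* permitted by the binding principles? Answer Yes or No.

Yes

*her* is a pronoun; Principle B requires it to be free in its binding domain — the clause headed by 'questioned'.
— Emma: possessor inside the subject DP of the clause headed by 'questioned'; does not c-command the pronoun — Principle B does not apply; allowed.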